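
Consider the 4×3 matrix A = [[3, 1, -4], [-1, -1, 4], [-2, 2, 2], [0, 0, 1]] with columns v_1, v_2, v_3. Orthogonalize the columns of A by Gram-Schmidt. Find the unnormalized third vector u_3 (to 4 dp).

e_1 = v_1/‖v_1‖ = (3, -1, -2, 0)/3.7417 = (0.8018, -0.2673, -0.5345, 0.0000).
r_{12} = e_1·v_2 = 0.0000.
u_2 = v_2 + 0.0000·e_1 = (1.0000, -1.0000, 2.0000, 0.0000).
‖u_2‖ = 2.4495, so e_2 = (0.4082, -0.4082, 0.8165, 0.0000).
r_{13} = e_1·v_3 = -5.3452; r_{23} = e_2·v_3 = -1.6330.
u_3 = v_3 + 5.3452·e_1 + 1.6330·e_2 = (0.9524, 1.9048, 0.4762, 1.0000).

u_3 = (0.9524, 1.9048, 0.4762, 1.0000)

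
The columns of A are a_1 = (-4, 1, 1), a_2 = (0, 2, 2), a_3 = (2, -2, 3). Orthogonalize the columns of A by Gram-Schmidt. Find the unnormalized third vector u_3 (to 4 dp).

u_3 = (0.0000, -2.5000, 2.5000)

a_1 = (-4, 1, 1); ‖a_1‖ = 4.2426, so q_1 = (-0.9428, 0.2357, 0.2357).
q_1·a_2 = (-0.9428)·0 + 0.2357·2 + 0.2357·2 = 0.9428.
u_2 = a_2 − 0.9428·q_1 = (0.8889, 1.7778, 1.7778).
‖u_2‖ = 2.6667, so q_2 = (0.3333, 0.6667, 0.6667).
q_1·a_3 = (-0.9428)·2 + 0.2357·(-2) + 0.2357·3 = -1.6499; q_2·a_3 = 0.3333·2 + 0.6667·(-2) + 0.6667·3 = 1.3333.
u_3 = a_3 + 1.6499·q_1 − 1.3333·q_2 = (0.0000, -2.5000, 2.5000).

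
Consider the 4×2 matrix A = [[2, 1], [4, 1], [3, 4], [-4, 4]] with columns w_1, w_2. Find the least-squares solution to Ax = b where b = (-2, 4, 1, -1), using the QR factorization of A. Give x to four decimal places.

x = (0.4207, 0.0341)

w_1 = (2, 4, 3, -4); ‖w_1‖ = 6.7082, so e_1 = (0.2981, 0.5963, 0.4472, -0.5963).
e_1·w_2 = 0.2981·1 + 0.5963·1 + 0.4472·4 + (-0.5963)·4 = 0.2981.
u_2 = w_2 − 0.2981·e_1 = (0.9111, 0.8222, 3.8667, 4.1778).
‖u_2‖ = 5.8233, so e_2 = (0.1565, 0.1412, 0.6640, 0.7174).
Qᵀb = (2.8324, 0.1984).
Back-substitute: x_2 = 0.1984/5.8233 = 0.0341.
x_1 = (2.8324 − 0.2981·0.0341)/6.7082 = 0.4207.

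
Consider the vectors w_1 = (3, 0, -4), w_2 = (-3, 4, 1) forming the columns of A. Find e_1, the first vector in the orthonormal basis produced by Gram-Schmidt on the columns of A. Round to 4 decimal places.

w_1 = (3, 0, -4); ‖w_1‖ = 5.0000, so e_1 = (0.6000, 0.0000, -0.8000).

e_1 = (0.6000, 0.0000, -0.8000)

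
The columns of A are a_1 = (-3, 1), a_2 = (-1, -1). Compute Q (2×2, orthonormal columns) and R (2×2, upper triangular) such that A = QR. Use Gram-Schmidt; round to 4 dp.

Q = [[-0.9487, -0.3162], [0.3162, -0.9487]], R = [[3.1623, 0.6325], [0.0000, 1.2649]]

a_1 = (-3, 1); ‖a_1‖ = 3.1623, so q_1 = (-0.9487, 0.3162).
q_1·a_2 = (-0.9487)·(-1) + 0.3162·(-1) = 0.6325.
u_2 = a_2 − 0.6325·q_1 = (-0.4000, -1.2000).
‖u_2‖ = 1.2649, so q_2 = (-0.3162, -0.9487).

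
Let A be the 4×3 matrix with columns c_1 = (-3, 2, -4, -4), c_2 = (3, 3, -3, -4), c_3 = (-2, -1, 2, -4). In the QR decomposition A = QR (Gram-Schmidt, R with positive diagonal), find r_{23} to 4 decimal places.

r_{23} = -1.0503

c_1 = (-3, 2, -4, -4); ‖c_1‖ = 6.7082, so e_1 = (-0.4472, 0.2981, -0.5963, -0.5963).
e_1·c_2 = (-0.4472)·3 + 0.2981·3 + (-0.5963)·(-3) + (-0.5963)·(-4) = 3.7268.
u_2 = c_2 − 3.7268·e_1 = (4.6667, 1.8889, -0.7778, -1.7778).
‖u_2‖ = 5.3955, so e_2 = (0.8649, 0.3501, -0.1442, -0.3295).
r_{23} = e_2·c_3 = -1.0503.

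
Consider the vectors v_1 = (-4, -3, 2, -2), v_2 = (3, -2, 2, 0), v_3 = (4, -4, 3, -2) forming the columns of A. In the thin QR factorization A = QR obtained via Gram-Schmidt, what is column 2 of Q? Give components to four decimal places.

q_2 = (0.6712, -0.5311, 0.5163, -0.0295)

v_1 = (-4, -3, 2, -2); ‖v_1‖ = 5.7446, so q_1 = (-0.6963, -0.5222, 0.3482, -0.3482).
q_1·v_2 = (-0.6963)·3 + (-0.5222)·(-2) + 0.3482·2 + (-0.3482)·0 = -0.3482.
u_2 = v_2 + 0.3482·q_1 = (2.7576, -2.1818, 2.1212, -0.1212).
‖u_2‖ = 4.1084, so q_2 = (0.6712, -0.5311, 0.5163, -0.0295).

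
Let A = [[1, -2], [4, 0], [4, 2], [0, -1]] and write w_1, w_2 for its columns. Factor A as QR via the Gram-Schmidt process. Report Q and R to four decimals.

q_1 = w_1/‖w_1‖ = (1, 4, 4, 0)/5.7446 = (0.1741, 0.6963, 0.6963, 0.0000).
r_{12} = q_1·w_2 = 1.0445.
u_2 = w_2 − 1.0445·q_1 = (-2.1818, -0.7273, 1.2727, -1.0000).
‖u_2‖ = 2.8123, so q_2 = (-0.7758, -0.2586, 0.4526, -0.3556).

Q = [[0.1741, -0.7758], [0.6963, -0.2586], [0.6963, 0.4526], [0.0000, -0.3556]], R = [[5.7446, 1.0445], [0.0000, 2.8123]]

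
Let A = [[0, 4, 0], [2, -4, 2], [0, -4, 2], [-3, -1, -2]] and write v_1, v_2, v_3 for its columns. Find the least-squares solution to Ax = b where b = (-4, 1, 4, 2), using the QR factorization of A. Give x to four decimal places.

q_1 = v_1/‖v_1‖ = (0, 2, 0, -3)/3.6056 = (0.0000, 0.5547, 0.0000, -0.8321).
r_{12} = q_1·v_2 = -1.3868.
u_2 = v_2 + 1.3868·q_1 = (4.0000, -3.2308, -4.0000, -2.1538).
‖u_2‖ = 6.8613, so q_2 = (0.5830, -0.4709, -0.5830, -0.3139).
r_{13} = q_1·v_3 = 2.7735; r_{23} = q_2·v_3 = -1.4799.
u_3 = v_3 − 2.7735·q_1 + 1.4799·q_2 = (0.8627, -0.2353, 1.1373, -0.1569).
‖u_3‖ = 1.4552, so q_3 = (0.5929, -0.1617, 0.7815, -0.1078).
Qᵀb = (-1.1094, -5.7626, 0.3773).
Back-substitute: x_3 = 0.3773/1.4552 = 0.2593.
x_2 = (-5.7626 + 1.4799·0.2593)/6.8613 = -0.7840.
x_1 = (-1.1094 + 1.3868·(-0.7840) − 2.7735·0.2593)/3.6056 = -0.8086.

x = (-0.8086, -0.7840, 0.2593)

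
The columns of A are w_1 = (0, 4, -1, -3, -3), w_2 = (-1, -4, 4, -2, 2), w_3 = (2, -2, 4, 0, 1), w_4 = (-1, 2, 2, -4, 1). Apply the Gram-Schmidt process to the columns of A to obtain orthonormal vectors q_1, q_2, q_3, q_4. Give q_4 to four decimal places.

q_4 = (-0.0588, 0.5722, 0.1140, -0.0810, 0.8060)

q_1 = w_1/‖w_1‖ = (0, 4, -1, -3, -3)/5.9161 = (0.0000, 0.6761, -0.1690, -0.5071, -0.5071).
r_{12} = q_1·w_2 = -3.3806.
u_2 = w_2 + 3.3806·q_1 = (-1.0000, -1.7143, 3.4286, -3.7143, 0.2857).
‖u_2‖ = 5.4380, so q_2 = (-0.1839, -0.3152, 0.6305, -0.6830, 0.0525).
r_{13} = q_1·w_3 = -2.5355; r_{23} = q_2·w_3 = 2.8372.
u_3 = w_3 + 2.5355·q_1 − 2.8372·q_2 = (2.5217, 0.6087, 1.7826, 0.6522, -0.4348).
‖u_3‖ = 3.2437, so q_3 = (0.7774, 0.1877, 0.5496, 0.2011, -0.1340).
r_{14} = q_1·w_4 = 2.5355; r_{24} = q_2·w_4 = 3.5990; r_{34} = q_3·w_4 = -0.2413.
u_4 = w_4 − 2.5355·q_1 − 3.5990·q_2 + 0.2413·q_3 = (-0.1506, 1.4656, 0.2920, -0.2075, 2.0643).
‖u_4‖ = 2.5613, so q_4 = (-0.0588, 0.5722, 0.1140, -0.0810, 0.8060).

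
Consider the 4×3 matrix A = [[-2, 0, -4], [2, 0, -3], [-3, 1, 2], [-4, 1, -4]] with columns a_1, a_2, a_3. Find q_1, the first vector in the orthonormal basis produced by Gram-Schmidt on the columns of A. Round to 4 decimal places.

q_1 = (-0.3482, 0.3482, -0.5222, -0.6963)

q_1 = a_1/‖a_1‖ = (-2, 2, -3, -4)/5.7446 = (-0.3482, 0.3482, -0.5222, -0.6963).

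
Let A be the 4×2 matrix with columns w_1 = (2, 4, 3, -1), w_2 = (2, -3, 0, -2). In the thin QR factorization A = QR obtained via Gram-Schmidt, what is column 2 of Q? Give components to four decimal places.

e_2 = (0.6038, -0.5535, 0.1509, -0.5535)

w_1 = (2, 4, 3, -1); ‖w_1‖ = 5.4772, so e_1 = (0.3651, 0.7303, 0.5477, -0.1826).
e_1·w_2 = 0.3651·2 + 0.7303·(-3) + 0.5477·0 + (-0.1826)·(-2) = -1.0954.
u_2 = w_2 + 1.0954·e_1 = (2.4000, -2.2000, 0.6000, -2.2000).
‖u_2‖ = 3.9749, so e_2 = (0.6038, -0.5535, 0.1509, -0.5535).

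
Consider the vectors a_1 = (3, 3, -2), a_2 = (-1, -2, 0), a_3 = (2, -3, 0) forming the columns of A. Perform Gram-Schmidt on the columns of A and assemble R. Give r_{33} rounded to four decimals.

a_1 = (3, 3, -2); ‖a_1‖ = 4.6904, so q_1 = (0.6396, 0.6396, -0.4264).
q_1·a_2 = 0.6396·(-1) + 0.6396·(-2) + (-0.4264)·0 = -1.9188.
u_2 = a_2 + 1.9188·q_1 = (0.2273, -0.7727, -0.8182).
‖u_2‖ = 1.1481, so q_2 = (0.1980, -0.6730, -0.7126).
q_1·a_3 = 0.6396·2 + 0.6396·(-3) + (-0.4264)·0 = -0.6396; q_2·a_3 = 0.1980·2 + (-0.6730)·(-3) + (-0.7126)·0 = 2.4150.
u_3 = a_3 + 0.6396·q_1 − 2.4150·q_2 = (1.9310, -0.9655, 1.4483).
r_{33} = ‖u_3‖ = 2.5997.

r_{33} = 2.5997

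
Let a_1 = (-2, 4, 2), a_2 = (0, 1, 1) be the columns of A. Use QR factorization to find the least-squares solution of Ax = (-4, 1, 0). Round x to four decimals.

q_1 = a_1/‖a_1‖ = (-2, 4, 2)/4.8990 = (-0.4082, 0.8165, 0.4082).
r_{12} = q_1·a_2 = 1.2247.
u_2 = a_2 − 1.2247·q_1 = (0.5000, 0.0000, 0.5000).
‖u_2‖ = 0.7071, so q_2 = (0.7071, 0.0000, 0.7071).
Qᵀb = (2.4495, -2.8284).
Back-substitute: x_2 = -2.8284/0.7071 = -4.0000.
x_1 = (2.4495 − 1.2247·(-4.0000))/4.8990 = 1.5000.

x = (1.5000, -4.0000)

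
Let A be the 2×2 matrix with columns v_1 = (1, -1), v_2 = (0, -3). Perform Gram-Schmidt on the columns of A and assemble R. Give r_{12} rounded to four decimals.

r_{12} = 2.1213

v_1 = (1, -1); ‖v_1‖ = 1.4142, so e_1 = (0.7071, -0.7071).
r_{12} = e_1·v_2 = 2.1213.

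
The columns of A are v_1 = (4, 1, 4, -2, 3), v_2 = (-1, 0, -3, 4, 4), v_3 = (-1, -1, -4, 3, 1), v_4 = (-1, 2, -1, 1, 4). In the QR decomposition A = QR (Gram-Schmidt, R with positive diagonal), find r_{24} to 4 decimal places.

r_{24} = 4.0169

v_1 = (4, 1, 4, -2, 3); ‖v_1‖ = 6.7823, so e_1 = (0.5898, 0.1474, 0.5898, -0.2949, 0.4423).
e_1·v_2 = 0.5898·(-1) + 0.1474·0 + 0.5898·(-3) + (-0.2949)·4 + 0.4423·4 = -1.7693.
u_2 = v_2 + 1.7693·e_1 = (0.0435, 0.2609, -1.9565, 3.4783, 4.7826).
‖u_2‖ = 6.2345, so e_2 = (0.0070, 0.0418, -0.3138, 0.5579, 0.7671).
r_{24} = e_2·v_4 = 4.0169.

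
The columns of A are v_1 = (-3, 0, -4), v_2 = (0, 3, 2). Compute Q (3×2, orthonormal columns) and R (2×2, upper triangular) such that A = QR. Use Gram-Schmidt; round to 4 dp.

v_1 = (-3, 0, -4); ‖v_1‖ = 5.0000, so q_1 = (-0.6000, 0.0000, -0.8000).
q_1·v_2 = (-0.6000)·0 + 0.0000·3 + (-0.8000)·2 = -1.6000.
u_2 = v_2 + 1.6000·q_1 = (-0.9600, 3.0000, 0.7200).
‖u_2‖ = 3.2311, so q_2 = (-0.2971, 0.9285, 0.2228).

Q = [[-0.6000, -0.2971], [0.0000, 0.9285], [-0.8000, 0.2228]], R = [[5.0000, -1.6000], [0.0000, 3.2311]]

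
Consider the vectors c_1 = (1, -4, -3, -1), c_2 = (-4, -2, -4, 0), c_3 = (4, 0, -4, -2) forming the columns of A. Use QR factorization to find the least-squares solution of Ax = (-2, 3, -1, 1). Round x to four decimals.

q_1 = c_1/‖c_1‖ = (1, -4, -3, -1)/5.1962 = (0.1925, -0.7698, -0.5774, -0.1925).
r_{12} = q_1·c_2 = 3.0792.
u_2 = c_2 − 3.0792·q_1 = (-4.5926, 0.3704, -2.2222, 0.5926).
‖u_2‖ = 5.1496, so q_2 = (-0.8918, 0.0719, -0.4315, 0.1151).
r_{13} = q_1·c_3 = 3.4641; r_{23} = q_2·c_3 = -2.0714.
u_3 = c_3 − 3.4641·q_1 + 2.0714·q_2 = (1.4860, 2.8156, -2.8939, -1.0950).
‖u_3‖ = 4.4395, so q_3 = (0.3347, 0.6342, -0.6518, -0.2466).
Qᵀb = (-2.3094, 2.5460, 1.6384).
Back-substitute: x_3 = 1.6384/4.4395 = 0.3690.
x_2 = (2.5460 + 2.0714·0.3690)/5.1496 = 0.6429.
x_1 = (-2.3094 − 3.0792·0.6429 − 3.4641·0.3690)/5.1962 = -1.0714.

x = (-1.0714, 0.6429, 0.3690)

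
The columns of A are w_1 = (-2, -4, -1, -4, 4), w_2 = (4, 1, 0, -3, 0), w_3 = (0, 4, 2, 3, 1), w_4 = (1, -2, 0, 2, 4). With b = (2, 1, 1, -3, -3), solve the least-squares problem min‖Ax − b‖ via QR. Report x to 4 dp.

x = (-0.0927, 0.5774, -0.1465, -0.5640)

w_1 = (-2, -4, -1, -4, 4); ‖w_1‖ = 7.2801, so q_1 = (-0.2747, -0.5494, -0.1374, -0.5494, 0.5494).
q_1·w_2 = (-0.2747)·4 + (-0.5494)·1 + (-0.1374)·0 + (-0.5494)·(-3) + 0.5494·0 = 0.0000.
u_2 = w_2 + 0.0000·q_1 = (4.0000, 1.0000, 0.0000, -3.0000, 0.0000).
‖u_2‖ = 5.0990, so q_2 = (0.7845, 0.1961, 0.0000, -0.5883, 0.0000).
q_1·w_3 = (-0.2747)·0 + (-0.5494)·4 + (-0.1374)·2 + (-0.5494)·3 + 0.5494·1 = -3.5714; q_2·w_3 = 0.7845·0 + 0.1961·4 + (0.0000)·2 + (-0.5883)·3 + 0.0000·1 = -0.9806.
u_3 = w_3 + 3.5714·q_1 + 0.9806·q_2 = (-0.2119, 2.2300, 1.5094, 0.4608, 2.9623).
‖u_3‖ = 4.0353, so q_3 = (-0.0525, 0.5526, 0.3741, 0.1142, 0.7341).
q_1·w_4 = (-0.2747)·1 + (-0.5494)·(-2) + (-0.1374)·0 + (-0.5494)·2 + 0.5494·4 = 1.9230; q_2·w_4 = 0.7845·1 + 0.1961·(-2) + (0.0000)·0 + (-0.5883)·2 + 0.0000·4 = -0.7845; q_3·w_4 = (-0.0525)·1 + 0.5526·(-2) + 0.3741·0 + 0.1142·2 + 0.7341·4 = 2.0070.
u_4 = w_4 − 1.9230·q_1 + 0.7845·q_2 − 2.0070·q_3 = (2.2491, -1.8987, -0.4866, 2.3659, 1.4701).
‖u_4‖ = 4.0815, so q_4 = (0.5510, -0.4652, -0.1192, 0.5797, 0.3602).
Qᵀb = (-1.2362, 3.5301, -1.7232, -2.3019).
Back-substitute: x_4 = -2.3019/4.0815 = -0.5640.
x_3 = (-1.7232 − 2.0070·(-0.5640))/4.0353 = -0.1465.
x_2 = (3.5301 + 0.9806·(-0.1465) + 0.7845·(-0.5640))/5.0990 = 0.5774.
x_1 = (-1.2362 + 0.0000·0.5774 + 3.5714·(-0.1465) − 1.9230·(-0.5640))/7.2801 = -0.0927.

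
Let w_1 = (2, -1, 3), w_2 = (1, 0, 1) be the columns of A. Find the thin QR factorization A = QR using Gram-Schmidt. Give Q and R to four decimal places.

Q = [[0.5345, 0.6172], [-0.2673, 0.7715], [0.8018, -0.1543]], R = [[3.7417, 1.3363], [0.0000, 0.4629]]

q_1 = w_1/‖w_1‖ = (2, -1, 3)/3.7417 = (0.5345, -0.2673, 0.8018).
r_{12} = q_1·w_2 = 1.3363.
u_2 = w_2 − 1.3363·q_1 = (0.2857, 0.3571, -0.0714).
‖u_2‖ = 0.4629, so q_2 = (0.6172, 0.7715, -0.1543).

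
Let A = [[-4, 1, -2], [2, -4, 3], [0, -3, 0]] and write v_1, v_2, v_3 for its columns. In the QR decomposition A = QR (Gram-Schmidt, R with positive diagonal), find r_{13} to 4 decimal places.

r_{13} = 3.1305

q_1 = v_1/‖v_1‖ = (-4, 2, 0)/4.4721 = (-0.8944, 0.4472, 0.0000).
r_{13} = q_1·v_3 = 3.1305.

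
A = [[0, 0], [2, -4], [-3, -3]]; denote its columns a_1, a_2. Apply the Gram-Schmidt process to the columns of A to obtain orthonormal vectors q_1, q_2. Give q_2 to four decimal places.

q_2 = (0.0000, -0.8321, -0.5547)

a_1 = (0, 2, -3); ‖a_1‖ = 3.6056, so q_1 = (0.0000, 0.5547, -0.8321).
q_1·a_2 = 0.0000·0 + 0.5547·(-4) + (-0.8321)·(-3) = 0.2774.
u_2 = a_2 − 0.2774·q_1 = (0.0000, -4.1538, -2.7692).
‖u_2‖ = 4.9923, so q_2 = (0.0000, -0.8321, -0.5547).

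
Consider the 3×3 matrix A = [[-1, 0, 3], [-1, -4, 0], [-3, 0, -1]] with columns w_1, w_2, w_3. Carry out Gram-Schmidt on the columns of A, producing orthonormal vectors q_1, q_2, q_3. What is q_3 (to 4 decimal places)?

q_3 = (0.9487, 0.0000, -0.3162)

w_1 = (-1, -1, -3); ‖w_1‖ = 3.3166, so q_1 = (-0.3015, -0.3015, -0.9045).
q_1·w_2 = (-0.3015)·0 + (-0.3015)·(-4) + (-0.9045)·0 = 1.2060.
u_2 = w_2 − 1.2060·q_1 = (0.3636, -3.6364, 1.0909).
‖u_2‖ = 3.8139, so q_2 = (0.0953, -0.9535, 0.2860).
q_1·w_3 = (-0.3015)·3 + (-0.3015)·0 + (-0.9045)·(-1) = 0.0000; q_2·w_3 = 0.0953·3 + (-0.9535)·0 + 0.2860·(-1) = 0.0000.
u_3 = w_3 + 0.0000·q_1 + 0.0000·q_2 = (3.0000, 0.0000, -1.0000).
‖u_3‖ = 3.1623, so q_3 = (0.9487, 0.0000, -0.3162).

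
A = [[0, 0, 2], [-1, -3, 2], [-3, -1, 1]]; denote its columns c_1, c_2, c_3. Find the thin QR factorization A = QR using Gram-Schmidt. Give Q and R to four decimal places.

e_1 = c_1/‖c_1‖ = (0, -1, -3)/3.1623 = (0.0000, -0.3162, -0.9487).
r_{12} = e_1·c_2 = 1.8974.
u_2 = c_2 − 1.8974·e_1 = (0.0000, -2.4000, 0.8000).
‖u_2‖ = 2.5298, so e_2 = (0.0000, -0.9487, 0.3162).
r_{13} = e_1·c_3 = -1.5811; r_{23} = e_2·c_3 = -1.5811.
u_3 = c_3 + 1.5811·e_1 + 1.5811·e_2 = (2.0000, 0.0000, 0.0000).
‖u_3‖ = 2.0000, so e_3 = (1.0000, 0.0000, 0.0000).

Q = [[0.0000, 0.0000, 1.0000], [-0.3162, -0.9487, 0.0000], [-0.9487, 0.3162, 0.0000]], R = [[3.1623, 1.8974, -1.5811], [0.0000, 2.5298, -1.5811], [0.0000, 0.0000, 2.0000]]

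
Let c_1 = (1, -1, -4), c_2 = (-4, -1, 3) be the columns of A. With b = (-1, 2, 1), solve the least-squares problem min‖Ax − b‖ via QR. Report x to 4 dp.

x = (-0.4403, -0.0617)

c_1 = (1, -1, -4); ‖c_1‖ = 4.2426, so q_1 = (0.2357, -0.2357, -0.9428).
q_1·c_2 = 0.2357·(-4) + (-0.2357)·(-1) + (-0.9428)·3 = -3.5355.
u_2 = c_2 + 3.5355·q_1 = (-3.1667, -1.8333, -0.3333).
‖u_2‖ = 3.6742, so q_2 = (-0.8619, -0.4990, -0.0907).
Qᵀb = (-1.6499, -0.2268).
Back-substitute: x_2 = -0.2268/3.6742 = -0.0617.
x_1 = (-1.6499 + 3.5355·(-0.0617))/4.2426 = -0.4403.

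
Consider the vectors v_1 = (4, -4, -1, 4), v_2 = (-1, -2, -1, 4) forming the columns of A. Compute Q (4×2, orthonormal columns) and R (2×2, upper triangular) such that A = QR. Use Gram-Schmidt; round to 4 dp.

Q = [[0.5714, -0.7528], [-0.5714, -0.0792], [-0.1429, -0.1585], [0.5714, 0.6339]], R = [[7.0000, 3.0000], [0.0000, 3.6056]]

e_1 = v_1/‖v_1‖ = (4, -4, -1, 4)/7.0000 = (0.5714, -0.5714, -0.1429, 0.5714).
r_{12} = e_1·v_2 = 3.0000.
u_2 = v_2 − 3.0000·e_1 = (-2.7143, -0.2857, -0.5714, 2.2857).
‖u_2‖ = 3.6056, so e_2 = (-0.7528, -0.0792, -0.1585, 0.6339).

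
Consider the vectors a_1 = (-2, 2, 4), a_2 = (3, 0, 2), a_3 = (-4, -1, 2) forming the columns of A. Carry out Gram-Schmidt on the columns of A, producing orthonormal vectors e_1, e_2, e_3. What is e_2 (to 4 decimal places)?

e_2 = (0.8840, -0.0465, 0.4652)

a_1 = (-2, 2, 4); ‖a_1‖ = 4.8990, so e_1 = (-0.4082, 0.4082, 0.8165).
e_1·a_2 = (-0.4082)·3 + 0.4082·0 + 0.8165·2 = 0.4082.
u_2 = a_2 − 0.4082·e_1 = (3.1667, -0.1667, 1.6667).
‖u_2‖ = 3.5824, so e_2 = (0.8840, -0.0465, 0.4652).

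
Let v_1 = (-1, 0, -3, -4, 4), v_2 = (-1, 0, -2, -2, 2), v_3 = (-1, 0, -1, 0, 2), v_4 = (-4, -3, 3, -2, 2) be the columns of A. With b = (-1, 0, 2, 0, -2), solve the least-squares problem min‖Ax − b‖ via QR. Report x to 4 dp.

x = (-0.8249, 1.2849, -0.9199, 0.2849)

v_1 = (-1, 0, -3, -4, 4); ‖v_1‖ = 6.4807, so e_1 = (-0.1543, 0.0000, -0.4629, -0.6172, 0.6172).
e_1·v_2 = (-0.1543)·(-1) + 0.0000·0 + (-0.4629)·(-2) + (-0.6172)·(-2) + 0.6172·2 = 3.5490.
u_2 = v_2 − 3.5490·e_1 = (-0.4524, 0.0000, -0.3571, 0.1905, -0.1905).
‖u_2‖ = 0.6362, so e_2 = (-0.7111, 0.0000, -0.5614, 0.2994, -0.2994).
e_1·v_3 = (-0.1543)·(-1) + 0.0000·0 + (-0.4629)·(-1) + (-0.6172)·0 + 0.6172·2 = 1.8516; e_2·v_3 = (-0.7111)·(-1) + 0.0000·0 + (-0.5614)·(-1) + 0.2994·0 + (-0.2994)·2 = 0.6736.
u_3 = v_3 − 1.8516·e_1 − 0.6736·e_2 = (-0.2353, 0.0000, 0.2353, 0.9412, 1.0588).
‖u_3‖ = 1.4552, so e_3 = (-0.1617, 0.0000, 0.1617, 0.6468, 0.7276).
e_1·v_4 = (-0.1543)·(-4) + 0.0000·(-3) + (-0.4629)·3 + (-0.6172)·(-2) + 0.6172·2 = 1.6973; e_2·v_4 = (-0.7111)·(-4) + 0.0000·(-3) + (-0.5614)·3 + 0.2994·(-2) + (-0.2994)·2 = -0.0374; e_3·v_4 = (-0.1617)·(-4) + 0.0000·(-3) + 0.1617·3 + 0.6468·(-2) + 0.7276·2 = 1.2935.
u_4 = v_4 − 1.6973·e_1 + 0.0374·e_2 − 1.2935·e_3 = (-3.5556, -3.0000, 3.5556, -1.7778, 0.0000).
‖u_4‖ = 6.1192, so e_4 = (-0.5811, -0.4903, 0.5811, -0.2905, 0.0000).
Qᵀb = (-2.0059, 0.1871, -0.9701, 1.7432).
Back-substitute: x_4 = 1.7432/6.1192 = 0.2849.
x_3 = (-0.9701 − 1.2935·0.2849)/1.4552 = -0.9199.
x_2 = (0.1871 − 0.6736·(-0.9199) + 0.0374·0.2849)/0.6362 = 1.2849.
x_1 = (-2.0059 − 3.5490·1.2849 − 1.8516·(-0.9199) − 1.6973·0.2849)/6.4807 = -0.8249.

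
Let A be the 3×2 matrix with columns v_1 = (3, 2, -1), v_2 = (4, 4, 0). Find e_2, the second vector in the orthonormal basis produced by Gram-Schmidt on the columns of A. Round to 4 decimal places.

e_1 = v_1/‖v_1‖ = (3, 2, -1)/3.7417 = (0.8018, 0.5345, -0.2673).
r_{12} = e_1·v_2 = 5.3452.
u_2 = v_2 − 5.3452·e_1 = (-0.2857, 1.1429, 1.4286).
‖u_2‖ = 1.8516, so e_2 = (-0.1543, 0.6172, 0.7715).

e_2 = (-0.1543, 0.6172, 0.7715)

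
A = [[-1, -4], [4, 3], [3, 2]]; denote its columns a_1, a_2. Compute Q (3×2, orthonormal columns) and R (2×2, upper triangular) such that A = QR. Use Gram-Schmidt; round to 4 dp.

Q = [[-0.1961, -0.9787], [0.7845, -0.1194], [0.5883, -0.1671]], R = [[5.0990, 4.3146], [0.0000, 3.2225]]

a_1 = (-1, 4, 3); ‖a_1‖ = 5.0990, so e_1 = (-0.1961, 0.7845, 0.5883).
e_1·a_2 = (-0.1961)·(-4) + 0.7845·3 + 0.5883·2 = 4.3146.
u_2 = a_2 − 4.3146·e_1 = (-3.1538, -0.3846, -0.5385).
‖u_2‖ = 3.2225, so e_2 = (-0.9787, -0.1194, -0.1671).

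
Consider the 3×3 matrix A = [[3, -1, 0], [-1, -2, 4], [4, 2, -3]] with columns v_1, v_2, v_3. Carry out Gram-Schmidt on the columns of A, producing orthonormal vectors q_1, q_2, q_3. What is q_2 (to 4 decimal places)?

v_1 = (3, -1, 4); ‖v_1‖ = 5.0990, so q_1 = (0.5883, -0.1961, 0.7845).
q_1·v_2 = 0.5883·(-1) + (-0.1961)·(-2) + 0.7845·2 = 1.3728.
u_2 = v_2 − 1.3728·q_1 = (-1.8077, -1.7308, 0.9231).
‖u_2‖ = 2.6675, so q_2 = (-0.6777, -0.6488, 0.3460).

q_2 = (-0.6777, -0.6488, 0.3460)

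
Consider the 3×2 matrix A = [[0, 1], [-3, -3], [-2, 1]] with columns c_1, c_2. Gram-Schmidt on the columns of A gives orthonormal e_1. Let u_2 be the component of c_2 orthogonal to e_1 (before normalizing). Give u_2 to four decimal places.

c_1 = (0, -3, -2); ‖c_1‖ = 3.6056, so e_1 = (0.0000, -0.8321, -0.5547).
e_1·c_2 = 0.0000·1 + (-0.8321)·(-3) + (-0.5547)·1 = 1.9415.
u_2 = c_2 − 1.9415·e_1 = (1.0000, -1.3846, 2.0769).

u_2 = (1.0000, -1.3846, 2.0769)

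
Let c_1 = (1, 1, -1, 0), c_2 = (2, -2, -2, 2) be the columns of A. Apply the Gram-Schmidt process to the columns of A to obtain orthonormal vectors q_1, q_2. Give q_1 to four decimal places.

q_1 = (0.5774, 0.5774, -0.5774, 0.0000)

q_1 = c_1/‖c_1‖ = (1, 1, -1, 0)/1.7321 = (0.5774, 0.5774, -0.5774, 0.0000).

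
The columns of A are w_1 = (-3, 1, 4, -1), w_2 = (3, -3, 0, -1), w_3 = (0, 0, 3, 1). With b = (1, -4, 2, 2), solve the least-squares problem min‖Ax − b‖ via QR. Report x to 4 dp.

w_1 = (-3, 1, 4, -1); ‖w_1‖ = 5.1962, so q_1 = (-0.5774, 0.1925, 0.7698, -0.1925).
q_1·w_2 = (-0.5774)·3 + 0.1925·(-3) + 0.7698·0 + (-0.1925)·(-1) = -2.1170.
u_2 = w_2 + 2.1170·q_1 = (1.7778, -2.5926, 1.6296, -1.4074).
‖u_2‖ = 3.8103, so q_2 = (0.4666, -0.6804, 0.4277, -0.3694).
q_1·w_3 = (-0.5774)·0 + 0.1925·0 + 0.7698·3 + (-0.1925)·1 = 2.1170; q_2·w_3 = 0.4666·0 + (-0.6804)·0 + 0.4277·3 + (-0.3694)·1 = 0.9137.
u_3 = w_3 − 2.1170·q_1 − 0.9137·q_2 = (0.7959, 0.2143, 0.9796, 1.7449).
‖u_3‖ = 2.1642, so q_3 = (0.3678, 0.0990, 0.4526, 0.8063).
Qᵀb = (-0.1925, 3.3049, 2.4895).
Back-substitute: x_3 = 2.4895/2.1642 = 1.1503.
x_2 = (3.3049 − 0.9137·1.1503)/3.8103 = 0.5915.
x_1 = (-0.1925 + 2.1170·0.5915 − 2.1170·1.1503)/5.1962 = -0.2647.

x = (-0.2647, 0.5915, 1.1503)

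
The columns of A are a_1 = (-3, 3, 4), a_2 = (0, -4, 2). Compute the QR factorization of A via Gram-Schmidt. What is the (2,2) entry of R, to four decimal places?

a_1 = (-3, 3, 4); ‖a_1‖ = 5.8310, so q_1 = (-0.5145, 0.5145, 0.6860).
q_1·a_2 = (-0.5145)·0 + 0.5145·(-4) + 0.6860·2 = -0.6860.
u_2 = a_2 + 0.6860·q_1 = (-0.3529, -3.6471, 2.4706).
r_{22} = ‖u_2‖ = 4.4192.

r_{22} = 4.4192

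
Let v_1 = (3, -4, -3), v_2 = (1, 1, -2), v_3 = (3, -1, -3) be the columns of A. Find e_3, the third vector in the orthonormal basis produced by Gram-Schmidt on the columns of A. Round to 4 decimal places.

e_3 = (0.8222, 0.2242, 0.5232)

v_1 = (3, -4, -3); ‖v_1‖ = 5.8310, so e_1 = (0.5145, -0.6860, -0.5145).
e_1·v_2 = 0.5145·1 + (-0.6860)·1 + (-0.5145)·(-2) = 0.8575.
u_2 = v_2 − 0.8575·e_1 = (0.5588, 1.5882, -1.5588).
‖u_2‖ = 2.2945, so e_2 = (0.2435, 0.6922, -0.6794).
e_1·v_3 = 0.5145·3 + (-0.6860)·(-1) + (-0.5145)·(-3) = 3.7730; e_2·v_3 = 0.2435·3 + 0.6922·(-1) + (-0.6794)·(-3) = 2.0766.
u_3 = v_3 − 3.7730·e_1 − 2.0766·e_2 = (0.5531, 0.1508, 0.3520).
‖u_3‖ = 0.6727, so e_3 = (0.8222, 0.2242, 0.5232).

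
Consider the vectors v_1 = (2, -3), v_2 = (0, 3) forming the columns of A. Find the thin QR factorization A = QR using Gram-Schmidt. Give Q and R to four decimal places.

v_1 = (2, -3); ‖v_1‖ = 3.6056, so q_1 = (0.5547, -0.8321).
q_1·v_2 = 0.5547·0 + (-0.8321)·3 = -2.4962.
u_2 = v_2 + 2.4962·q_1 = (1.3846, 0.9231).
‖u_2‖ = 1.6641, so q_2 = (0.8321, 0.5547).

Q = [[0.5547, 0.8321], [-0.8321, 0.5547]], R = [[3.6056, -2.4962], [0.0000, 1.6641]]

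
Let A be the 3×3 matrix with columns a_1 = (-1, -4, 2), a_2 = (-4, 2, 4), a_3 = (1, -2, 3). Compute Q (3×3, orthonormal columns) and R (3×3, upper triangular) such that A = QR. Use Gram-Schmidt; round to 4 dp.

q_1 = a_1/‖a_1‖ = (-1, -4, 2)/4.5826 = (-0.2182, -0.8729, 0.4364).
r_{12} = q_1·a_2 = 0.8729.
u_2 = a_2 − 0.8729·q_1 = (-3.8095, 2.7619, 3.6190).
‖u_2‖ = 5.9362, so q_2 = (-0.6417, 0.4653, 0.6097).
r_{13} = q_1·a_3 = 2.8368; r_{23} = q_2·a_3 = 0.2567.
u_3 = a_3 − 2.8368·q_1 − 0.2567·q_2 = (1.7838, 0.3568, 1.6054).
‖u_3‖ = 2.4262, so q_3 = (0.7352, 0.1470, 0.6617).

Q = [[-0.2182, -0.6417, 0.7352], [-0.8729, 0.4653, 0.1470], [0.4364, 0.6097, 0.6617]], R = [[4.5826, 0.8729, 2.8368], [0.0000, 5.9362, 0.2567], [0.0000, 0.0000, 2.4262]]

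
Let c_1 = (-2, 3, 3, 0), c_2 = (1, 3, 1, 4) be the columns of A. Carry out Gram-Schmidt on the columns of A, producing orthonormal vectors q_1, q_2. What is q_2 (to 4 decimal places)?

q_2 = (0.4029, 0.3453, -0.0767, 0.8441)

q_1 = c_1/‖c_1‖ = (-2, 3, 3, 0)/4.6904 = (-0.4264, 0.6396, 0.6396, 0.0000).
r_{12} = q_1·c_2 = 2.1320.
u_2 = c_2 − 2.1320·q_1 = (1.9091, 1.6364, -0.3636, 4.0000).
‖u_2‖ = 4.7386, so q_2 = (0.4029, 0.3453, -0.0767, 0.8441).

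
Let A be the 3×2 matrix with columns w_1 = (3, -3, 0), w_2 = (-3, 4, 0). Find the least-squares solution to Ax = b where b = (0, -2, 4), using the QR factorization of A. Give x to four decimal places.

x = (-2.0000, -2.0000)

w_1 = (3, -3, 0); ‖w_1‖ = 4.2426, so q_1 = (0.7071, -0.7071, 0.0000).
q_1·w_2 = 0.7071·(-3) + (-0.7071)·4 + 0.0000·0 = -4.9497.
u_2 = w_2 + 4.9497·q_1 = (0.5000, 0.5000, 0.0000).
‖u_2‖ = 0.7071, so q_2 = (0.7071, 0.7071, 0.0000).
Qᵀb = (1.4142, -1.4142).
Back-substitute: x_2 = -1.4142/0.7071 = -2.0000.
x_1 = (1.4142 + 4.9497·(-2.0000))/4.2426 = -2.0000.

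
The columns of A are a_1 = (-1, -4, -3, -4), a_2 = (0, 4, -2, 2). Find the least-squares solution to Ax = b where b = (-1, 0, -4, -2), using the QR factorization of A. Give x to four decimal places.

x = (0.8421, 0.7982)

a_1 = (-1, -4, -3, -4); ‖a_1‖ = 6.4807, so q_1 = (-0.1543, -0.6172, -0.4629, -0.6172).
q_1·a_2 = (-0.1543)·0 + (-0.6172)·4 + (-0.4629)·(-2) + (-0.6172)·2 = -2.7775.
u_2 = a_2 + 2.7775·q_1 = (-0.4286, 2.2857, -3.2857, 0.2857).
‖u_2‖ = 4.0356, so q_2 = (-0.1062, 0.5664, -0.8142, 0.0708).
Qᵀb = (3.2404, 3.2214).
Back-substitute: x_2 = 3.2214/4.0356 = 0.7982.
x_1 = (3.2404 + 2.7775·0.7982)/6.4807 = 0.8421.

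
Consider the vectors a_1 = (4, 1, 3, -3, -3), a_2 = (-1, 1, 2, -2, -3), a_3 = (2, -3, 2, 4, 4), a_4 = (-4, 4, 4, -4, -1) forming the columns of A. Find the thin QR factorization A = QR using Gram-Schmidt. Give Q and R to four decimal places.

Q = [[0.6030, -0.7729, -0.0757, -0.1325], [0.1508, 0.1732, -0.3893, 0.5577], [0.4523, 0.2265, 0.8013, 0.3169], [-0.4523, -0.2265, 0.4228, -0.3458], [-0.4523, -0.5197, 0.1478, 0.6719]], R = [[6.6332, 2.7136, -1.9598, 2.2613], [0.0000, 3.4112, -4.5971, 6.1162], [0.0000, 0.0000, 4.9016, 0.1120], [0.0000, 0.0000, 0.0000, 4.7398]]

e_1 = a_1/‖a_1‖ = (4, 1, 3, -3, -3)/6.6332 = (0.6030, 0.1508, 0.4523, -0.4523, -0.4523).
r_{12} = e_1·a_2 = 2.7136.
u_2 = a_2 − 2.7136·e_1 = (-2.6364, 0.5909, 0.7727, -0.7727, -1.7727).
‖u_2‖ = 3.4112, so e_2 = (-0.7729, 0.1732, 0.2265, -0.2265, -0.5197).
r_{13} = e_1·a_3 = -1.9598; r_{23} = e_2·a_3 = -4.5971.
u_3 = a_3 + 1.9598·e_1 + 4.5971·e_2 = (-0.3711, -1.9082, 3.9277, 2.0723, 0.7246).
‖u_3‖ = 4.9016, so e_3 = (-0.0757, -0.3893, 0.8013, 0.4228, 0.1478).
r_{14} = e_1·a_4 = 2.2613; r_{24} = e_2·a_4 = 6.1162; r_{34} = e_3·a_4 = 0.1120.
u_4 = a_4 − 2.2613·e_1 − 6.1162·e_2 − 0.1120·e_3 = (-0.6282, 2.6432, 1.5021, -1.6391, 3.1846).
‖u_4‖ = 4.7398, so e_4 = (-0.1325, 0.5577, 0.3169, -0.3458, 0.6719).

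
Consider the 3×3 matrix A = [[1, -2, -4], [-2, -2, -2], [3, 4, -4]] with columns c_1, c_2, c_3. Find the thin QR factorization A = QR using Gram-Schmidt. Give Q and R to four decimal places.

c_1 = (1, -2, 3); ‖c_1‖ = 3.7417, so q_1 = (0.2673, -0.5345, 0.8018).
q_1·c_2 = 0.2673·(-2) + (-0.5345)·(-2) + 0.8018·4 = 3.7417.
u_2 = c_2 − 3.7417·q_1 = (-3.0000, 0.0000, 1.0000).
‖u_2‖ = 3.1623, so q_2 = (-0.9487, 0.0000, 0.3162).
q_1·c_3 = 0.2673·(-4) + (-0.5345)·(-2) + 0.8018·(-4) = -3.2071; q_2·c_3 = (-0.9487)·(-4) + 0.0000·(-2) + 0.3162·(-4) = 2.5298.
u_3 = c_3 + 3.2071·q_1 − 2.5298·q_2 = (-0.7429, -3.7143, -2.2286).
‖u_3‖ = 4.3948, so q_3 = (-0.1690, -0.8452, -0.5071).

Q = [[0.2673, -0.9487, -0.1690], [-0.5345, 0.0000, -0.8452], [0.8018, 0.3162, -0.5071]], R = [[3.7417, 3.7417, -3.2071], [0.0000, 3.1623, 2.5298], [0.0000, 0.0000, 4.3948]]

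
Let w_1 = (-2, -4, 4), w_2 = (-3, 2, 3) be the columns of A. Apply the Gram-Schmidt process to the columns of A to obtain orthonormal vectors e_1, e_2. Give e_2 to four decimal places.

e_1 = w_1/‖w_1‖ = (-2, -4, 4)/6.0000 = (-0.3333, -0.6667, 0.6667).
r_{12} = e_1·w_2 = 1.6667.
u_2 = w_2 − 1.6667·e_1 = (-2.4444, 3.1111, 1.8889).
‖u_2‖ = 4.3843, so e_2 = (-0.5575, 0.7096, 0.4308).

e_2 = (-0.5575, 0.7096, 0.4308)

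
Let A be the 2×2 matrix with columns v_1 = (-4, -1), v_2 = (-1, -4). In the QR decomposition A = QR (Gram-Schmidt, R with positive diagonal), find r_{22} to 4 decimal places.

r_{22} = 3.6380

v_1 = (-4, -1); ‖v_1‖ = 4.1231, so q_1 = (-0.9701, -0.2425).
q_1·v_2 = (-0.9701)·(-1) + (-0.2425)·(-4) = 1.9403.
u_2 = v_2 − 1.9403·q_1 = (0.8824, -3.5294).
r_{22} = ‖u_2‖ = 3.6380.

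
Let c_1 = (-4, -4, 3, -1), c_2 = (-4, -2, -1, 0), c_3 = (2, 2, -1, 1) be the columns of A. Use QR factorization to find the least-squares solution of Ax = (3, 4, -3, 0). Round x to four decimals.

x = (-1.4881, 0.0238, -1.2500)

q_1 = c_1/‖c_1‖ = (-4, -4, 3, -1)/6.4807 = (-0.6172, -0.6172, 0.4629, -0.1543).
r_{12} = q_1·c_2 = 3.2404.
u_2 = c_2 − 3.2404·q_1 = (-2.0000, 0.0000, -2.5000, 0.5000).
‖u_2‖ = 3.2404, so q_2 = (-0.6172, 0.0000, -0.7715, 0.1543).
r_{13} = q_1·c_3 = -3.0861; r_{23} = q_2·c_3 = -0.3086.
u_3 = c_3 + 3.0861·q_1 + 0.3086·q_2 = (-0.0952, 0.0952, 0.1905, 0.5714).
‖u_3‖ = 0.6172, so q_3 = (-0.1543, 0.1543, 0.3086, 0.9258).
Qᵀb = (-5.7092, 0.4629, -0.7715).
Back-substitute: x_3 = -0.7715/0.6172 = -1.2500.
x_2 = (0.4629 + 0.3086·(-1.2500))/3.2404 = 0.0238.
x_1 = (-5.7092 − 3.2404·0.0238 + 3.0861·(-1.2500))/6.4807 = -1.4881.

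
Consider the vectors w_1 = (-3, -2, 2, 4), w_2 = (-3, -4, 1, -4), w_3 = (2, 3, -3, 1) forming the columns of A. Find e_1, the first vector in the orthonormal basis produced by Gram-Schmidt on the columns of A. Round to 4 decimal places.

e_1 = (-0.5222, -0.3482, 0.3482, 0.6963)

e_1 = w_1/‖w_1‖ = (-3, -2, 2, 4)/5.7446 = (-0.5222, -0.3482, 0.3482, 0.6963).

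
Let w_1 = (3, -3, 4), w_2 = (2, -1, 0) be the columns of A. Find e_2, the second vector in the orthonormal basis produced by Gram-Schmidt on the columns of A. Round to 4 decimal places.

e_2 = (0.7453, -0.1273, -0.6544)

e_1 = w_1/‖w_1‖ = (3, -3, 4)/5.8310 = (0.5145, -0.5145, 0.6860).
r_{12} = e_1·w_2 = 1.5435.
u_2 = w_2 − 1.5435·e_1 = (1.2059, -0.2059, -1.0588).
‖u_2‖ = 1.6179, so e_2 = (0.7453, -0.1273, -0.6544).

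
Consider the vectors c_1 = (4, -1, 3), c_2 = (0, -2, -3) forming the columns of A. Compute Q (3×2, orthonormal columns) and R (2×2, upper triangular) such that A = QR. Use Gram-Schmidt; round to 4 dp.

q_1 = c_1/‖c_1‖ = (4, -1, 3)/5.0990 = (0.7845, -0.1961, 0.5883).
r_{12} = q_1·c_2 = -1.3728.
u_2 = c_2 + 1.3728·q_1 = (1.0769, -2.2692, -2.1923).
‖u_2‖ = 3.3340, so q_2 = (0.3230, -0.6806, -0.6576).

Q = [[0.7845, 0.3230], [-0.1961, -0.6806], [0.5883, -0.6576]], R = [[5.0990, -1.3728], [0.0000, 3.3340]]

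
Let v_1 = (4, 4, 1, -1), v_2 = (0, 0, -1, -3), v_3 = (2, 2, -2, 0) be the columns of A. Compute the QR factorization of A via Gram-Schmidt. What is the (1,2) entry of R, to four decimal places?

r_{12} = 0.3430

q_1 = v_1/‖v_1‖ = (4, 4, 1, -1)/5.8310 = (0.6860, 0.6860, 0.1715, -0.1715).
r_{12} = q_1·v_2 = 0.3430.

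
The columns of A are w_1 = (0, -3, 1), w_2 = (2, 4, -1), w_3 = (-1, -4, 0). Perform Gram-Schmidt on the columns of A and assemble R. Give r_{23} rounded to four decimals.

r_{23} = -1.1853

e_1 = w_1/‖w_1‖ = (0, -3, 1)/3.1623 = (0.0000, -0.9487, 0.3162).
r_{12} = e_1·w_2 = -4.1110.
u_2 = w_2 + 4.1110·e_1 = (2.0000, 0.1000, 0.3000).
‖u_2‖ = 2.0248, so e_2 = (0.9877, 0.0494, 0.1482).
r_{23} = e_2·w_3 = -1.1853.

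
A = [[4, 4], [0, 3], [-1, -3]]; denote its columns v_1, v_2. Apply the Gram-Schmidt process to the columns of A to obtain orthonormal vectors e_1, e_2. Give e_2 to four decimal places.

v_1 = (4, 0, -1); ‖v_1‖ = 4.1231, so e_1 = (0.9701, 0.0000, -0.2425).
e_1·v_2 = 0.9701·4 + 0.0000·3 + (-0.2425)·(-3) = 4.6082.
u_2 = v_2 − 4.6082·e_1 = (-0.4706, 3.0000, -1.8824).
‖u_2‖ = 3.5728, so e_2 = (-0.1317, 0.8397, -0.5269).

e_2 = (-0.1317, 0.8397, -0.5269)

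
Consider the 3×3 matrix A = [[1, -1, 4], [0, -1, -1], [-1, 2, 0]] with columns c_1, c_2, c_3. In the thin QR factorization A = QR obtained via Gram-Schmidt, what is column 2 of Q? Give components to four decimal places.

c_1 = (1, 0, -1); ‖c_1‖ = 1.4142, so q_1 = (0.7071, 0.0000, -0.7071).
q_1·c_2 = 0.7071·(-1) + 0.0000·(-1) + (-0.7071)·2 = -2.1213.
u_2 = c_2 + 2.1213·q_1 = (0.5000, -1.0000, 0.5000).
‖u_2‖ = 1.2247, so q_2 = (0.4082, -0.8165, 0.4082).

q_2 = (0.4082, -0.8165, 0.4082)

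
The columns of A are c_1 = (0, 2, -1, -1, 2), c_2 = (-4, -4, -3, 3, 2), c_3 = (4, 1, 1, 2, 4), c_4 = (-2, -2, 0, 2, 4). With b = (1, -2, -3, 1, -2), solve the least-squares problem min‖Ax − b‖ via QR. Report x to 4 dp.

x = (-0.1908, 1.1932, 0.5562, -1.6063)

c_1 = (0, 2, -1, -1, 2); ‖c_1‖ = 3.1623, so e_1 = (0.0000, 0.6325, -0.3162, -0.3162, 0.6325).
e_1·c_2 = 0.0000·(-4) + 0.6325·(-4) + (-0.3162)·(-3) + (-0.3162)·3 + 0.6325·2 = -1.2649.
u_2 = c_2 + 1.2649·e_1 = (-4.0000, -3.2000, -3.4000, 2.6000, 2.8000).
‖u_2‖ = 7.2388, so e_2 = (-0.5526, -0.4421, -0.4697, 0.3592, 0.3868).
e_1·c_3 = 0.0000·4 + 0.6325·1 + (-0.3162)·1 + (-0.3162)·2 + 0.6325·4 = 2.2136; e_2·c_3 = (-0.5526)·4 + (-0.4421)·1 + (-0.4697)·1 + 0.3592·2 + 0.3868·4 = -0.8565.
u_3 = c_3 − 2.2136·e_1 + 0.8565·e_2 = (3.5267, -0.7786, 1.2977, 3.0076, 2.9313).
‖u_3‖ = 5.6891, so e_3 = (0.6199, -0.1369, 0.2281, 0.5287, 0.5152).
e_1·c_4 = 0.0000·(-2) + 0.6325·(-2) + (-0.3162)·0 + (-0.3162)·2 + 0.6325·4 = 0.6325; e_2·c_4 = (-0.5526)·(-2) + (-0.4421)·(-2) + (-0.4697)·0 + 0.3592·2 + 0.3868·4 = 4.2549; e_3·c_4 = 0.6199·(-2) + (-0.1369)·(-2) + 0.2281·0 + 0.5287·2 + 0.5152·4 = 2.1522.
u_4 = c_4 − 0.6325·e_1 − 4.2549·e_2 − 2.1522·e_3 = (-0.9830, -0.2245, 1.7075, -0.4660, 0.8453).
‖u_4‖ = 2.2055, so e_4 = (-0.4457, -0.1018, 0.7742, -0.2113, 0.3833).
Qᵀb = (-1.8974, 1.3262, -0.2925, -3.5426).
Back-substitute: x_4 = -3.5426/2.2055 = -1.6063.
x_3 = (-0.2925 − 2.1522·(-1.6063))/5.6891 = 0.5562.
x_2 = (1.3262 + 0.8565·0.5562 − 4.2549·(-1.6063))/7.2388 = 1.1932.
x_1 = (-1.8974 + 1.2649·1.1932 − 2.2136·0.5562 − 0.6325·(-1.6063))/3.1623 = -0.1908.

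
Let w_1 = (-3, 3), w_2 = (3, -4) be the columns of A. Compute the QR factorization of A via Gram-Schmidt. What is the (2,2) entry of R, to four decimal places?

w_1 = (-3, 3); ‖w_1‖ = 4.2426, so e_1 = (-0.7071, 0.7071).
e_1·w_2 = (-0.7071)·3 + 0.7071·(-4) = -4.9497.
u_2 = w_2 + 4.9497·e_1 = (-0.5000, -0.5000).
r_{22} = ‖u_2‖ = 0.7071.

r_{22} = 0.7071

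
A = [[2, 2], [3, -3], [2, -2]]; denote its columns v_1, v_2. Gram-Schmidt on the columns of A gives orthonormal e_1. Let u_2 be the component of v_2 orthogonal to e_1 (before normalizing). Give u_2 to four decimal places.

v_1 = (2, 3, 2); ‖v_1‖ = 4.1231, so e_1 = (0.4851, 0.7276, 0.4851).
e_1·v_2 = 0.4851·2 + 0.7276·(-3) + 0.4851·(-2) = -2.1828.
u_2 = v_2 + 2.1828·e_1 = (3.0588, -1.4118, -0.9412).

u_2 = (3.0588, -1.4118, -0.9412)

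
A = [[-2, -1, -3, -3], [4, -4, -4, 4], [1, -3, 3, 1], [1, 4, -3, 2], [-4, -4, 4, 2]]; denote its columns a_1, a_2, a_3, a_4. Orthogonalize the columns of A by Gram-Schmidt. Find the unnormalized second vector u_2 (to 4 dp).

u_2 = (-0.8421, -4.3158, -3.0789, 3.9211, -3.6842)

q_1 = a_1/‖a_1‖ = (-2, 4, 1, 1, -4)/6.1644 = (-0.3244, 0.6489, 0.1622, 0.1622, -0.6489).
r_{12} = q_1·a_2 = 0.4867.
u_2 = a_2 − 0.4867·q_1 = (-0.8421, -4.3158, -3.0789, 3.9211, -3.6842).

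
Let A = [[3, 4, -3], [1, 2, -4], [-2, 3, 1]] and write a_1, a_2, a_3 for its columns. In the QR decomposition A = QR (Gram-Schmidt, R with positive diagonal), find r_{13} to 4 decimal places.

a_1 = (3, 1, -2); ‖a_1‖ = 3.7417, so e_1 = (0.8018, 0.2673, -0.5345).
r_{13} = e_1·a_3 = -4.0089.

r_{13} = -4.0089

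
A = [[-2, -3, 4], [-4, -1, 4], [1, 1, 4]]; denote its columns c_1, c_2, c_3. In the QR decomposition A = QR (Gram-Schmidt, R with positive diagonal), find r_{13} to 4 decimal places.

r_{13} = -4.3644

c_1 = (-2, -4, 1); ‖c_1‖ = 4.5826, so e_1 = (-0.4364, -0.8729, 0.2182).
r_{13} = e_1·c_3 = -4.3644.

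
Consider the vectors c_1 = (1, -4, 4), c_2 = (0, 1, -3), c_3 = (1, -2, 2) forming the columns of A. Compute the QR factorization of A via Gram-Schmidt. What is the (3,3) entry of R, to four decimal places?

e_1 = c_1/‖c_1‖ = (1, -4, 4)/5.7446 = (0.1741, -0.6963, 0.6963).
r_{12} = e_1·c_2 = -2.7852.
u_2 = c_2 + 2.7852·e_1 = (0.4848, -0.9394, -1.0606).
‖u_2‖ = 1.4975, so e_2 = (0.3238, -0.6273, -0.7083).
r_{13} = e_1·c_3 = 2.9593; r_{23} = e_2·c_3 = 0.1619.
u_3 = c_3 − 2.9593·e_1 − 0.1619·e_2 = (0.4324, 0.1622, 0.0541).
r_{33} = ‖u_3‖ = 0.4650.

r_{33} = 0.4650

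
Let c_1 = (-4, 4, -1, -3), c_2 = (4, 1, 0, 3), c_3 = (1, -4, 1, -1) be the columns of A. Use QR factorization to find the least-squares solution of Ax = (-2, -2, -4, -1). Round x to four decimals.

c_1 = (-4, 4, -1, -3); ‖c_1‖ = 6.4807, so q_1 = (-0.6172, 0.6172, -0.1543, -0.4629).
q_1·c_2 = (-0.6172)·4 + 0.6172·1 + (-0.1543)·0 + (-0.4629)·3 = -3.2404.
u_2 = c_2 + 3.2404·q_1 = (2.0000, 3.0000, -0.5000, 1.5000).
‖u_2‖ = 3.9370, so q_2 = (0.5080, 0.7620, -0.1270, 0.3810).
q_1·c_3 = (-0.6172)·1 + 0.6172·(-4) + (-0.1543)·1 + (-0.4629)·(-1) = -2.7775; q_2·c_3 = 0.5080·1 + 0.7620·(-4) + (-0.1270)·1 + 0.3810·(-1) = -3.0480.
u_3 = c_3 + 2.7775·q_1 + 3.0480·q_2 = (0.8341, 0.0369, 0.1843, -1.1244).
‖u_3‖ = 1.4126, so q_3 = (0.5905, 0.0261, 0.1305, -0.7960).
Qᵀb = (1.0801, -2.4130, -0.9591).
Back-substitute: x_3 = -0.9591/1.4126 = -0.6790.
x_2 = (-2.4130 + 3.0480·(-0.6790))/3.9370 = -1.1386.
x_1 = (1.0801 + 3.2404·(-1.1386) + 2.7775·(-0.6790))/6.4807 = -0.6936.

x = (-0.6936, -1.1386, -0.6790)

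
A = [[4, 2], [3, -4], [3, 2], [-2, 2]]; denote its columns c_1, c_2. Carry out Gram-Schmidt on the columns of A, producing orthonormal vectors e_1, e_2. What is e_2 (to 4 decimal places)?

e_2 = (0.4185, -0.7275, 0.4086, 0.3587)

c_1 = (4, 3, 3, -2); ‖c_1‖ = 6.1644, so e_1 = (0.6489, 0.4867, 0.4867, -0.3244).
e_1·c_2 = 0.6489·2 + 0.4867·(-4) + 0.4867·2 + (-0.3244)·2 = -0.3244.
u_2 = c_2 + 0.3244·e_1 = (2.2105, -3.8421, 2.1579, 1.8947).
‖u_2‖ = 5.2815, so e_2 = (0.4185, -0.7275, 0.4086, 0.3587).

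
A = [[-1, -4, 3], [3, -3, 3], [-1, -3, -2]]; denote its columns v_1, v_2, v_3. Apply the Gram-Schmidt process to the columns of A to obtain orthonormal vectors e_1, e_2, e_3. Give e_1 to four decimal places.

e_1 = v_1/‖v_1‖ = (-1, 3, -1)/3.3166 = (-0.3015, 0.9045, -0.3015).

e_1 = (-0.3015, 0.9045, -0.3015)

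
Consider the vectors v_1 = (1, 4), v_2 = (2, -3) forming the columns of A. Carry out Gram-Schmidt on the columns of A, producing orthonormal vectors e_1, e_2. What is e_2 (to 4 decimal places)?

v_1 = (1, 4); ‖v_1‖ = 4.1231, so e_1 = (0.2425, 0.9701).
e_1·v_2 = 0.2425·2 + 0.9701·(-3) = -2.4254.
u_2 = v_2 + 2.4254·e_1 = (2.5882, -0.6471).
‖u_2‖ = 2.6679, so e_2 = (0.9701, -0.2425).

e_2 = (0.9701, -0.2425)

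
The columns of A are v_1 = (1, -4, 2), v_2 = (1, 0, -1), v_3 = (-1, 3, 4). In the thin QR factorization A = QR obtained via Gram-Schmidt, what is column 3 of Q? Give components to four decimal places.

v_1 = (1, -4, 2); ‖v_1‖ = 4.5826, so e_1 = (0.2182, -0.8729, 0.4364).
e_1·v_2 = 0.2182·1 + (-0.8729)·0 + 0.4364·(-1) = -0.2182.
u_2 = v_2 + 0.2182·e_1 = (1.0476, -0.1905, -0.9048).
‖u_2‖ = 1.3973, so e_2 = (0.7498, -0.1363, -0.6475).
e_1·v_3 = 0.2182·(-1) + (-0.8729)·3 + 0.4364·4 = -1.0911; e_2·v_3 = 0.7498·(-1) + (-0.1363)·3 + (-0.6475)·4 = -3.7488.
u_3 = v_3 + 1.0911·e_1 + 3.7488·e_2 = (2.0488, 1.5366, 2.0488).
‖u_3‖ = 3.2796, so e_3 = (0.6247, 0.4685, 0.6247).

e_3 = (0.6247, 0.4685, 0.6247)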